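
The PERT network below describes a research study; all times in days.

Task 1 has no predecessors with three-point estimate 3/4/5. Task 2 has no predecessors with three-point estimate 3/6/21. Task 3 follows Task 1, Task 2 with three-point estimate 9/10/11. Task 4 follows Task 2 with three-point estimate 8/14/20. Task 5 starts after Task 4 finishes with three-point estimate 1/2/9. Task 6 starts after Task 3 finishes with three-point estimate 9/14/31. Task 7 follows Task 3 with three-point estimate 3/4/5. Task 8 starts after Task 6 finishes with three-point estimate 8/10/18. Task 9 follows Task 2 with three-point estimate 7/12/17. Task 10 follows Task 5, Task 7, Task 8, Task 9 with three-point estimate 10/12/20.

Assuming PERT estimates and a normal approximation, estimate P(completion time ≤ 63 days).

0.827

te_Task 1 = (3 + 4·4 + 5)/6 = 24/6 = 4; σ²_Task 1 = ((5−3)/6)² = 0.111
te_Task 2 = (3 + 4·6 + 21)/6 = 48/6 = 8; σ²_Task 2 = ((21−3)/6)² = 9.000
te_Task 3 = (9 + 4·10 + 11)/6 = 60/6 = 10; σ²_Task 3 = ((11−9)/6)² = 0.111
te_Task 4 = (8 + 4·14 + 20)/6 = 84/6 = 14; σ²_Task 4 = ((20−8)/6)² = 4.000
te_Task 5 = (1 + 4·2 + 9)/6 = 18/6 = 3; σ²_Task 5 = ((9−1)/6)² = 1.778
te_Task 6 = (9 + 4·14 + 31)/6 = 96/6 = 16; σ²_Task 6 = ((31−9)/6)² = 13.444
te_Task 7 = (3 + 4·4 + 5)/6 = 24/6 = 4; σ²_Task 7 = ((5−3)/6)² = 0.111
te_Task 8 = (8 + 4·10 + 18)/6 = 66/6 = 11; σ²_Task 8 = ((18−8)/6)² = 2.778
te_Task 9 = (7 + 4·12 + 17)/6 = 72/6 = 12; σ²_Task 9 = ((17−7)/6)² = 2.778
te_Task 10 = (10 + 4·12 + 20)/6 = 78/6 = 13; σ²_Task 10 = ((20−10)/6)² = 2.778

Forward pass:
ES_Task 1 = 0; EF_Task 1 = 4
ES_Task 2 = 0; EF_Task 2 = 8
ES_Task 3 = max(EF_Task 1=4, EF_Task 2=8) = 8; EF_Task 3 = 8+10 = 18
ES_Task 4 = 8; EF_Task 4 = 8+14 = 22
ES_Task 5 = 22; EF_Task 5 = 22+3 = 25
ES_Task 6 = 18; EF_Task 6 = 18+16 = 34
ES_Task 7 = 18; EF_Task 7 = 18+4 = 22
ES_Task 8 = 34; EF_Task 8 = 34+11 = 45
ES_Task 9 = 8; EF_Task 9 = 8+12 = 20
ES_Task 10 = max(EF_Task 5=25, EF_Task 7=22, EF_Task 8=45, EF_Task 9=20) = 45; EF_Task 10 = 45+13 = 58
Expected project duration μ = 58 days. Critical path: Task 2 → Task 3 → Task 6 → Task 8 → Task 10.

Variance along critical path = 9.000 + 0.111 + 13.444 + 2.778 + 2.778 = 28.111; σ = √28.111 = 5.302 days.
Z = (63 − 58) / 5.302 = 0.943
P(T ≤ 63) = Φ(0.943) ≈ 0.827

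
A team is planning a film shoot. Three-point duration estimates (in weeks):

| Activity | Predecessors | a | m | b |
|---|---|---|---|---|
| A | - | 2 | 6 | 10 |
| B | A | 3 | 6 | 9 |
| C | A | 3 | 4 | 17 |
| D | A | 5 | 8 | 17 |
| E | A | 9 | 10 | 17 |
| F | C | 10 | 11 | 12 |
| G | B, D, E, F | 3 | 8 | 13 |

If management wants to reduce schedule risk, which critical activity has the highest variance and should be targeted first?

C

te_A = (2 + 4·6 + 10)/6 = 36/6 = 6; σ²_A = ((10−2)/6)² = 1.778
te_B = (3 + 4·6 + 9)/6 = 36/6 = 6; σ²_B = ((9−3)/6)² = 1.000
te_C = (3 + 4·4 + 17)/6 = 36/6 = 6; σ²_C = ((17−3)/6)² = 5.444
te_D = (5 + 4·8 + 17)/6 = 54/6 = 9; σ²_D = ((17−5)/6)² = 4.000
te_E = (9 + 4·10 + 17)/6 = 66/6 = 11; σ²_E = ((17−9)/6)² = 1.778
te_F = (10 + 4·11 + 12)/6 = 66/6 = 11; σ²_F = ((12−10)/6)² = 0.111
te_G = (3 + 4·8 + 13)/6 = 48/6 = 8; σ²_G = ((13−3)/6)² = 2.778

Forward pass:
ES_A = 0; EF_A = 6
ES_B = 6; EF_B = 6+6 = 12
ES_C = 6; EF_C = 6+6 = 12
ES_D = 6; EF_D = 6+9 = 15
ES_E = 6; EF_E = 6+11 = 17
ES_F = 12; EF_F = 12+11 = 23
ES_G = max(EF_B=12, EF_D=15, EF_E=17, EF_F=23) = 23; EF_G = 23+8 = 31
Expected project duration μ = 31 weeks. Critical path: A → C → F → G.

Variances on critical path: σ²_A=1.778, σ²_C=5.444, σ²_F=0.111, σ²_G=2.778.
Largest is σ²_C = 5.444.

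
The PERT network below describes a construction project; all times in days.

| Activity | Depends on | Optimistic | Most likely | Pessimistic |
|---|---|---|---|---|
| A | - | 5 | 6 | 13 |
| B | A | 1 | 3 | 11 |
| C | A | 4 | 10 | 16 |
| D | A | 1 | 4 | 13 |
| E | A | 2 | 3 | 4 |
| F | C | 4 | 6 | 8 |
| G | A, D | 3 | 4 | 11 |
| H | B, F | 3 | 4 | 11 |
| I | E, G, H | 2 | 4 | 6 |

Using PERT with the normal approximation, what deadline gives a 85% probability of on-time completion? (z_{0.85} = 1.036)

te_A = (5 + 4·6 + 13)/6 = 42/6 = 7; σ²_A = ((13−5)/6)² = 1.778
te_B = (1 + 4·3 + 11)/6 = 24/6 = 4; σ²_B = ((11−1)/6)² = 2.778
te_C = (4 + 4·10 + 16)/6 = 60/6 = 10; σ²_C = ((16−4)/6)² = 4.000
te_D = (1 + 4·4 + 13)/6 = 30/6 = 5; σ²_D = ((13−1)/6)² = 4.000
te_E = (2 + 4·3 + 4)/6 = 18/6 = 3; σ²_E = ((4−2)/6)² = 0.111
te_F = (4 + 4·6 + 8)/6 = 36/6 = 6; σ²_F = ((8−4)/6)² = 0.444
te_G = (3 + 4·4 + 11)/6 = 30/6 = 5; σ²_G = ((11−3)/6)² = 1.778
te_H = (3 + 4·4 + 11)/6 = 30/6 = 5; σ²_H = ((11−3)/6)² = 1.778
te_I = (2 + 4·4 + 6)/6 = 24/6 = 4; σ²_I = ((6−2)/6)² = 0.444

Forward pass:
ES_A = 0; EF_A = 7
ES_B = 7; EF_B = 7+4 = 11
ES_C = 7; EF_C = 7+10 = 17
ES_D = 7; EF_D = 7+5 = 12
ES_E = 7; EF_E = 7+3 = 10
ES_F = 17; EF_F = 17+6 = 23
ES_G = max(EF_A=7, EF_D=12) = 12; EF_G = 12+5 = 17
ES_H = max(EF_B=11, EF_F=23) = 23; EF_H = 23+5 = 28
ES_I = max(EF_E=10, EF_G=17, EF_H=28) = 28; EF_I = 28+4 = 32
Expected project duration μ = 32 days. Critical path: A → C → F → H → I.

Variance along critical path = 1.778 + 4.000 + 0.444 + 1.778 + 0.444 = 8.444; σ = 2.906 days.
D = μ + z·σ = 32 + 1.036·2.906 = 35.0 days

35.0 days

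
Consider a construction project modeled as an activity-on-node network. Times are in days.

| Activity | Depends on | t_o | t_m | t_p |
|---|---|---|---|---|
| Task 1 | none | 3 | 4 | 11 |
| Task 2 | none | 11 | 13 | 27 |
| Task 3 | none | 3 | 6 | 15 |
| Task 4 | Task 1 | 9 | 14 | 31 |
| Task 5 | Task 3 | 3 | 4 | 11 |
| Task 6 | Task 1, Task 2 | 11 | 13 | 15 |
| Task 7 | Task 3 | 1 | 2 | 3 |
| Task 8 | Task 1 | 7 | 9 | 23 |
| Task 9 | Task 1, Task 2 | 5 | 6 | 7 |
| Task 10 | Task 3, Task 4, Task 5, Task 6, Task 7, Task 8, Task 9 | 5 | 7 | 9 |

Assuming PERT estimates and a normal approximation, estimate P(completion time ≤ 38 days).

te_Task 1 = (3 + 4·4 + 11)/6 = 30/6 = 5; σ²_Task 1 = ((11−3)/6)² = 1.778
te_Task 2 = (11 + 4·13 + 27)/6 = 90/6 = 15; σ²_Task 2 = ((27−11)/6)² = 7.111
te_Task 3 = (3 + 4·6 + 15)/6 = 42/6 = 7; σ²_Task 3 = ((15−3)/6)² = 4.000
te_Task 4 = (9 + 4·14 + 31)/6 = 96/6 = 16; σ²_Task 4 = ((31−9)/6)² = 13.444
te_Task 5 = (3 + 4·4 + 11)/6 = 30/6 = 5; σ²_Task 5 = ((11−3)/6)² = 1.778
te_Task 6 = (11 + 4·13 + 15)/6 = 78/6 = 13; σ²_Task 6 = ((15−11)/6)² = 0.444
te_Task 7 = (1 + 4·2 + 3)/6 = 12/6 = 2; σ²_Task 7 = ((3−1)/6)² = 0.111
te_Task 8 = (7 + 4·9 + 23)/6 = 66/6 = 11; σ²_Task 8 = ((23−7)/6)² = 7.111
te_Task 9 = (5 + 4·6 + 7)/6 = 36/6 = 6; σ²_Task 9 = ((7−5)/6)² = 0.111
te_Task 10 = (5 + 4·7 + 9)/6 = 42/6 = 7; σ²_Task 10 = ((9−5)/6)² = 0.444

Forward pass:
ES_Task 1 = 0; EF_Task 1 = 5
ES_Task 2 = 0; EF_Task 2 = 15
ES_Task 3 = 0; EF_Task 3 = 7
ES_Task 4 = 5; EF_Task 4 = 5+16 = 21
ES_Task 5 = 7; EF_Task 5 = 7+5 = 12
ES_Task 6 = max(EF_Task 1=5, EF_Task 2=15) = 15; EF_Task 6 = 15+13 = 28
ES_Task 7 = 7; EF_Task 7 = 7+2 = 9
ES_Task 8 = 5; EF_Task 8 = 5+11 = 16
ES_Task 9 = max(EF_Task 1=5, EF_Task 2=15) = 15; EF_Task 9 = 15+6 = 21
ES_Task 10 = max(EF_Task 3=7, EF_Task 4=21, EF_Task 5=12, EF_Task 6=28, EF_Task 7=9, EF_Task 8=16, EF_Task 9=21) = 28; EF_Task 10 = 28+7 = 35
Expected project duration μ = 35 days. Critical path: Task 2 → Task 6 → Task 10.

Variance along critical path = 7.111 + 0.444 + 0.444 = 8.000; σ = √8.000 = 2.828 days.
Z = (38 − 35) / 2.828 = 1.061
P(T ≤ 38) = Φ(1.061) ≈ 0.856

0.856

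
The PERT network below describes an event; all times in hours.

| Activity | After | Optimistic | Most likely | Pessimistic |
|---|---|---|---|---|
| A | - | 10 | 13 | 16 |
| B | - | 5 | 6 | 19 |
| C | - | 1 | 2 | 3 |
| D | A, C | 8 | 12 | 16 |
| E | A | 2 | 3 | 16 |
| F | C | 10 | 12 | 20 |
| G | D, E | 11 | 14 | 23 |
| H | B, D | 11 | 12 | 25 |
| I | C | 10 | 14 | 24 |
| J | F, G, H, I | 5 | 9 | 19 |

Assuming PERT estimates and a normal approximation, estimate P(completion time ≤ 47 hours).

0.195

te_A = (10 + 4·13 + 16)/6 = 78/6 = 13; σ²_A = ((16−10)/6)² = 1.000
te_B = (5 + 4·6 + 19)/6 = 48/6 = 8; σ²_B = ((19−5)/6)² = 5.444
te_C = (1 + 4·2 + 3)/6 = 12/6 = 2; σ²_C = ((3−1)/6)² = 0.111
te_D = (8 + 4·12 + 16)/6 = 72/6 = 12; σ²_D = ((16−8)/6)² = 1.778
te_E = (2 + 4·3 + 16)/6 = 30/6 = 5; σ²_E = ((16−2)/6)² = 5.444
te_F = (10 + 4·12 + 20)/6 = 78/6 = 13; σ²_F = ((20−10)/6)² = 2.778
te_G = (11 + 4·14 + 23)/6 = 90/6 = 15; σ²_G = ((23−11)/6)² = 4.000
te_H = (11 + 4·12 + 25)/6 = 84/6 = 14; σ²_H = ((25−11)/6)² = 5.444
te_I = (10 + 4·14 + 24)/6 = 90/6 = 15; σ²_I = ((24−10)/6)² = 5.444
te_J = (5 + 4·9 + 19)/6 = 60/6 = 10; σ²_J = ((19−5)/6)² = 5.444

Forward pass:
ES_A = 0; EF_A = 13
ES_B = 0; EF_B = 8
ES_C = 0; EF_C = 2
ES_D = max(EF_A=13, EF_C=2) = 13; EF_D = 13+12 = 25
ES_E = 13; EF_E = 13+5 = 18
ES_F = 2; EF_F = 2+13 = 15
ES_G = max(EF_D=25, EF_E=18) = 25; EF_G = 25+15 = 40
ES_H = max(EF_B=8, EF_D=25) = 25; EF_H = 25+14 = 39
ES_I = 2; EF_I = 2+15 = 17
ES_J = max(EF_F=15, EF_G=40, EF_H=39, EF_I=17) = 40; EF_J = 40+10 = 50
Expected project duration μ = 50 hours. Critical path: A → D → G → J.

Variance along critical path = 1.000 + 1.778 + 4.000 + 5.444 = 12.222; σ = √12.222 = 3.496 hours.
Z = (47 − 50) / 3.496 = -0.858
P(T ≤ 47) = Φ(-0.858) ≈ 0.195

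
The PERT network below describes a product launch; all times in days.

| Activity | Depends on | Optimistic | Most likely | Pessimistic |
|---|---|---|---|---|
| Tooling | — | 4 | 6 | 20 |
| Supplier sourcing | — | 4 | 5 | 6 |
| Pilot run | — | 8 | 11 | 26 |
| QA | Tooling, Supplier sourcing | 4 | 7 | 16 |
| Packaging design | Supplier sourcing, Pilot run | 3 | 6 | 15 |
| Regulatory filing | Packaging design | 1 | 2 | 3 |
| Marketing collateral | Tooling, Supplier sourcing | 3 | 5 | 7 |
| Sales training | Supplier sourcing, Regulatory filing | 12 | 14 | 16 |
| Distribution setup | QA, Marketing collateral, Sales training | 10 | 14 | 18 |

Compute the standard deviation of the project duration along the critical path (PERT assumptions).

te_Tooling = (4 + 4·6 + 20)/6 = 48/6 = 8; σ²_Tooling = ((20−4)/6)² = 7.111
te_Supplier sourcing = (4 + 4·5 + 6)/6 = 30/6 = 5; σ²_Supplier sourcing = ((6−4)/6)² = 0.111
te_Pilot run = (8 + 4·11 + 26)/6 = 78/6 = 13; σ²_Pilot run = ((26−8)/6)² = 9.000
te_QA = (4 + 4·7 + 16)/6 = 48/6 = 8; σ²_QA = ((16−4)/6)² = 4.000
te_Packaging design = (3 + 4·6 + 15)/6 = 42/6 = 7; σ²_Packaging design = ((15−3)/6)² = 4.000
te_Regulatory filing = (1 + 4·2 + 3)/6 = 12/6 = 2; σ²_Regulatory filing = ((3−1)/6)² = 0.111
te_Marketing collateral = (3 + 4·5 + 7)/6 = 30/6 = 5; σ²_Marketing collateral = ((7−3)/6)² = 0.444
te_Sales training = (12 + 4·14 + 16)/6 = 84/6 = 14; σ²_Sales training = ((16−12)/6)² = 0.444
te_Distribution setup = (10 + 4·14 + 18)/6 = 84/6 = 14; σ²_Distribution setup = ((18−10)/6)² = 1.778

Forward pass:
ES_Tooling = 0; EF_Tooling = 8
ES_Supplier sourcing = 0; EF_Supplier sourcing = 5
ES_Pilot run = 0; EF_Pilot run = 13
ES_QA = max(EF_Tooling=8, EF_Supplier sourcing=5) = 8; EF_QA = 8+8 = 16
ES_Packaging design = max(EF_Supplier sourcing=5, EF_Pilot run=13) = 13; EF_Packaging design = 13+7 = 20
ES_Regulatory filing = 20; EF_Regulatory filing = 20+2 = 22
ES_Marketing collateral = max(EF_Tooling=8, EF_Supplier sourcing=5) = 8; EF_Marketing collateral = 8+5 = 13
ES_Sales training = max(EF_Supplier sourcing=5, EF_Regulatory filing=22) = 22; EF_Sales training = 22+14 = 36
ES_Distribution setup = max(EF_QA=16, EF_Marketing collateral=13, EF_Sales training=36) = 36; EF_Distribution setup = 36+14 = 50
Expected project duration μ = 50 days. Critical path: Pilot run → Packaging design → Regulatory filing → Sales training → Distribution setup.

Variance along critical path = 9.000 + 4.000 + 0.111 + 0.444 + 1.778 = 15.333
σ = √15.333 = 3.916 days

3.92 days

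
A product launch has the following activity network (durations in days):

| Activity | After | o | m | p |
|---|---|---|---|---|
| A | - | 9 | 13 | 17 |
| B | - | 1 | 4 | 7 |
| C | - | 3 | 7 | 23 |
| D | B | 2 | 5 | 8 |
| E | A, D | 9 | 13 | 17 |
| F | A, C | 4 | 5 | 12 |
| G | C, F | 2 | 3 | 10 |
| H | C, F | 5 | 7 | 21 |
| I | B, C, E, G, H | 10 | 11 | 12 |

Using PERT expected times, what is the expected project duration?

te_A = (9 + 4·13 + 17)/6 = 78/6 = 13
te_B = (1 + 4·4 + 7)/6 = 24/6 = 4
te_C = (3 + 4·7 + 23)/6 = 54/6 = 9
te_D = (2 + 4·5 + 8)/6 = 30/6 = 5
te_E = (9 + 4·13 + 17)/6 = 78/6 = 13
te_F = (4 + 4·5 + 12)/6 = 36/6 = 6
te_G = (2 + 4·3 + 10)/6 = 24/6 = 4
te_H = (5 + 4·7 + 21)/6 = 54/6 = 9
te_I = (10 + 4·11 + 12)/6 = 66/6 = 11

Forward pass:
ES_A = 0; EF_A = 13
ES_B = 0; EF_B = 4
ES_C = 0; EF_C = 9
ES_D = 4; EF_D = 4+5 = 9
ES_E = max(EF_A=13, EF_D=9) = 13; EF_E = 13+13 = 26
ES_F = max(EF_A=13, EF_C=9) = 13; EF_F = 13+6 = 19
ES_G = max(EF_C=9, EF_F=19) = 19; EF_G = 19+4 = 23
ES_H = max(EF_C=9, EF_F=19) = 19; EF_H = 19+9 = 28
ES_I = max(EF_B=4, EF_C=9, EF_E=26, EF_G=23, EF_H=28) = 28; EF_I = 28+11 = 39
Expected project duration μ = 39 days. Critical path: A → F → H → I.

39 days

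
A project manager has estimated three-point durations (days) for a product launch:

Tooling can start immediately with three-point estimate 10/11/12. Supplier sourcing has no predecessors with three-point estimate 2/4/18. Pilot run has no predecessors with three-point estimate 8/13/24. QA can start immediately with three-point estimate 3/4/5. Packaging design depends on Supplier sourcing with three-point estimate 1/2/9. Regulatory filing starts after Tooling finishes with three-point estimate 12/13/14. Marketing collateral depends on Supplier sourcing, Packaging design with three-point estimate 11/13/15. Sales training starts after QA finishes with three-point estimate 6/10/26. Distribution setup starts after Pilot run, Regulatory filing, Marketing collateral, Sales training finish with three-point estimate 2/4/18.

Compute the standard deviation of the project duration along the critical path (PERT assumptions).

2.71 days

te_Tooling = (10 + 4·11 + 12)/6 = 66/6 = 11; σ²_Tooling = ((12−10)/6)² = 0.111
te_Supplier sourcing = (2 + 4·4 + 18)/6 = 36/6 = 6; σ²_Supplier sourcing = ((18−2)/6)² = 7.111
te_Pilot run = (8 + 4·13 + 24)/6 = 84/6 = 14; σ²_Pilot run = ((24−8)/6)² = 7.111
te_QA = (3 + 4·4 + 5)/6 = 24/6 = 4; σ²_QA = ((5−3)/6)² = 0.111
te_Packaging design = (1 + 4·2 + 9)/6 = 18/6 = 3; σ²_Packaging design = ((9−1)/6)² = 1.778
te_Regulatory filing = (12 + 4·13 + 14)/6 = 78/6 = 13; σ²_Regulatory filing = ((14−12)/6)² = 0.111
te_Marketing collateral = (11 + 4·13 + 15)/6 = 78/6 = 13; σ²_Marketing collateral = ((15−11)/6)² = 0.444
te_Sales training = (6 + 4·10 + 26)/6 = 72/6 = 12; σ²_Sales training = ((26−6)/6)² = 11.111
te_Distribution setup = (2 + 4·4 + 18)/6 = 36/6 = 6; σ²_Distribution setup = ((18−2)/6)² = 7.111

Forward pass:
ES_Tooling = 0; EF_Tooling = 11
ES_Supplier sourcing = 0; EF_Supplier sourcing = 6
ES_Pilot run = 0; EF_Pilot run = 14
ES_QA = 0; EF_QA = 4
ES_Packaging design = 6; EF_Packaging design = 6+3 = 9
ES_Regulatory filing = 11; EF_Regulatory filing = 11+13 = 24
ES_Marketing collateral = max(EF_Supplier sourcing=6, EF_Packaging design=9) = 9; EF_Marketing collateral = 9+13 = 22
ES_Sales training = 4; EF_Sales training = 4+12 = 16
ES_Distribution setup = max(EF_Pilot run=14, EF_Regulatory filing=24, EF_Marketing collateral=22, EF_Sales training=16) = 24; EF_Distribution setup = 24+6 = 30
Expected project duration μ = 30 days. Critical path: Tooling → Regulatory filing → Distribution setup.

Variance along critical path = 0.111 + 0.111 + 7.111 = 7.333
σ = √7.333 = 2.708 days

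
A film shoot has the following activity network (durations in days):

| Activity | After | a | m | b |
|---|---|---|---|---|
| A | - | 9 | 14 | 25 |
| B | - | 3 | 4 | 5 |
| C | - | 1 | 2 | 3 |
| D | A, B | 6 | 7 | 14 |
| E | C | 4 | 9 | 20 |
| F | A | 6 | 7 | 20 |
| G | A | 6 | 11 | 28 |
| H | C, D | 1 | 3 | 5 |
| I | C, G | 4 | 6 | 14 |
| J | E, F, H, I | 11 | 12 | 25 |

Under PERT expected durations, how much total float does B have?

20 days

te_A = (9 + 4·14 + 25)/6 = 90/6 = 15
te_B = (3 + 4·4 + 5)/6 = 24/6 = 4
te_C = (1 + 4·2 + 3)/6 = 12/6 = 2
te_D = (6 + 4·7 + 14)/6 = 48/6 = 8
te_E = (4 + 4·9 + 20)/6 = 60/6 = 10
te_F = (6 + 4·7 + 20)/6 = 54/6 = 9
te_G = (6 + 4·11 + 28)/6 = 78/6 = 13
te_H = (1 + 4·3 + 5)/6 = 18/6 = 3
te_I = (4 + 4·6 + 14)/6 = 42/6 = 7
te_J = (11 + 4·12 + 25)/6 = 84/6 = 14

Forward pass:
ES_A = 0; EF_A = 15
ES_B = 0; EF_B = 4
ES_C = 0; EF_C = 2
ES_D = max(EF_A=15, EF_B=4) = 15; EF_D = 15+8 = 23
ES_E = 2; EF_E = 2+10 = 12
ES_F = 15; EF_F = 15+9 = 24
ES_G = 15; EF_G = 15+13 = 28
ES_H = max(EF_C=2, EF_D=23) = 23; EF_H = 23+3 = 26
ES_I = max(EF_C=2, EF_G=28) = 28; EF_I = 28+7 = 35
ES_J = max(EF_E=12, EF_F=24, EF_H=26, EF_I=35) = 35; EF_J = 35+14 = 49
Expected project duration μ = 49 days. Critical path: A → G → I → J.

Backward pass:
LF_J = 49; LS_J = 49−14 = 35
LF_I = LS_J = 35; LS_I = 35−7 = 28
LF_H = LS_J = 35; LS_H = 35−3 = 32
LF_G = LS_I = 28; LS_G = 28−13 = 15
LF_F = LS_J = 35; LS_F = 35−9 = 26
LF_E = LS_J = 35; LS_E = 35−10 = 25
LF_D = LS_H = 32; LS_D = 32−8 = 24
LF_C = min(LS_E=25, LS_H=32, LS_I=28) = 25; LS_C = 25−2 = 23
LF_B = LS_D = 24; LS_B = 24−4 = 20
LF_A = min(LS_D=24, LS_F=26, LS_G=15) = 15; LS_A = 15−15 = 0
Slack_B = LS_B − ES_B = 20 − 0 = 20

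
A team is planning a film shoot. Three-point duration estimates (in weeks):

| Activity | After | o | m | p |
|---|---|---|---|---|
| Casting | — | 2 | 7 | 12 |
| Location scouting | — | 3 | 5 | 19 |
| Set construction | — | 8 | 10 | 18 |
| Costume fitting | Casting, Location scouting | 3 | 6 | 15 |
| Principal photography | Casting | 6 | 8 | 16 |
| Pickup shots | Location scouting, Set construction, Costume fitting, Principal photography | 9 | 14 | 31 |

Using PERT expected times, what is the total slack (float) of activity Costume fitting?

te_Casting = (2 + 4·7 + 12)/6 = 42/6 = 7
te_Location scouting = (3 + 4·5 + 19)/6 = 42/6 = 7
te_Set construction = (8 + 4·10 + 18)/6 = 66/6 = 11
te_Costume fitting = (3 + 4·6 + 15)/6 = 42/6 = 7
te_Principal photography = (6 + 4·8 + 16)/6 = 54/6 = 9
te_Pickup shots = (9 + 4·14 + 31)/6 = 96/6 = 16

Forward pass:
ES_Casting = 0; EF_Casting = 7
ES_Location scouting = 0; EF_Location scouting = 7
ES_Set construction = 0; EF_Set construction = 11
ES_Costume fitting = max(EF_Casting=7, EF_Location scouting=7) = 7; EF_Costume fitting = 7+7 = 14
ES_Principal photography = 7; EF_Principal photography = 7+9 = 16
ES_Pickup shots = max(EF_Location scouting=7, EF_Set construction=11, EF_Costume fitting=14, EF_Principal photography=16) = 16; EF_Pickup shots = 16+16 = 32
Expected project duration μ = 32 weeks. Critical path: Casting → Principal photography → Pickup shots.

Backward pass:
LF_Pickup shots = 32; LS_Pickup shots = 32−16 = 16
LF_Principal photography = LS_Pickup shots = 16; LS_Principal photography = 16−9 = 7
LF_Costume fitting = LS_Pickup shots = 16; LS_Costume fitting = 16−7 = 9
LF_Set construction = LS_Pickup shots = 16; LS_Set construction = 16−11 = 5
LF_Location scouting = min(LS_Costume fitting=9, LS_Pickup shots=16) = 9; LS_Location scouting = 9−7 = 2
LF_Casting = min(LS_Costume fitting=9, LS_Principal photography=7) = 7; LS_Casting = 7−7 = 0
Slack_Costume fitting = LS_Costume fitting − ES_Costume fitting = 9 − 7 = 2

2 weeks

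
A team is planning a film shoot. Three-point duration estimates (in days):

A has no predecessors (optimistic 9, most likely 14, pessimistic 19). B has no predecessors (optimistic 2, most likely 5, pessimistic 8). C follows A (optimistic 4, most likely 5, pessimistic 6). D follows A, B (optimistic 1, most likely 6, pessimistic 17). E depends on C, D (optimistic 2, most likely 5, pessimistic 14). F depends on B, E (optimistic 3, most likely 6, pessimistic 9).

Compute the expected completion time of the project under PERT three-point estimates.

33 days

te_A = (9 + 4·14 + 19)/6 = 84/6 = 14
te_B = (2 + 4·5 + 8)/6 = 30/6 = 5
te_C = (4 + 4·5 + 6)/6 = 30/6 = 5
te_D = (1 + 4·6 + 17)/6 = 42/6 = 7
te_E = (2 + 4·5 + 14)/6 = 36/6 = 6
te_F = (3 + 4·6 + 9)/6 = 36/6 = 6

Forward pass:
ES_A = 0; EF_A = 14
ES_B = 0; EF_B = 5
ES_C = 14; EF_C = 14+5 = 19
ES_D = max(EF_A=14, EF_B=5) = 14; EF_D = 14+7 = 21
ES_E = max(EF_C=19, EF_D=21) = 21; EF_E = 21+6 = 27
ES_F = max(EF_B=5, EF_E=27) = 27; EF_F = 27+6 = 33
Expected project duration μ = 33 days. Critical path: A → D → E → F.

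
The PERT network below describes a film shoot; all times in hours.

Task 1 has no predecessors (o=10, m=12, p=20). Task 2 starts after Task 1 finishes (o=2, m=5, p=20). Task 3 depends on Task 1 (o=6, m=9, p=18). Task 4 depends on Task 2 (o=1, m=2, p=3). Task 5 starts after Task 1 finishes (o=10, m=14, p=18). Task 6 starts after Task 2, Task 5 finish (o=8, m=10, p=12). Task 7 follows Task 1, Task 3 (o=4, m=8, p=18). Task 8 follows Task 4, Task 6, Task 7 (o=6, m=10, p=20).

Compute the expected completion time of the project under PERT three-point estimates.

te_Task 1 = (10 + 4·12 + 20)/6 = 78/6 = 13
te_Task 2 = (2 + 4·5 + 20)/6 = 42/6 = 7
te_Task 3 = (6 + 4·9 + 18)/6 = 60/6 = 10
te_Task 4 = (1 + 4·2 + 3)/6 = 12/6 = 2
te_Task 5 = (10 + 4·14 + 18)/6 = 84/6 = 14
te_Task 6 = (8 + 4·10 + 12)/6 = 60/6 = 10
te_Task 7 = (4 + 4·8 + 18)/6 = 54/6 = 9
te_Task 8 = (6 + 4·10 + 20)/6 = 66/6 = 11

Forward pass:
ES_Task 1 = 0; EF_Task 1 = 13
ES_Task 2 = 13; EF_Task 2 = 13+7 = 20
ES_Task 3 = 13; EF_Task 3 = 13+10 = 23
ES_Task 4 = 20; EF_Task 4 = 20+2 = 22
ES_Task 5 = 13; EF_Task 5 = 13+14 = 27
ES_Task 6 = max(EF_Task 2=20, EF_Task 5=27) = 27; EF_Task 6 = 27+10 = 37
ES_Task 7 = max(EF_Task 1=13, EF_Task 3=23) = 23; EF_Task 7 = 23+9 = 32
ES_Task 8 = max(EF_Task 4=22, EF_Task 6=37, EF_Task 7=32) = 37; EF_Task 8 = 37+11 = 48
Expected project duration μ = 48 hours. Critical path: Task 1 → Task 5 → Task 6 → Task 8.

48 hours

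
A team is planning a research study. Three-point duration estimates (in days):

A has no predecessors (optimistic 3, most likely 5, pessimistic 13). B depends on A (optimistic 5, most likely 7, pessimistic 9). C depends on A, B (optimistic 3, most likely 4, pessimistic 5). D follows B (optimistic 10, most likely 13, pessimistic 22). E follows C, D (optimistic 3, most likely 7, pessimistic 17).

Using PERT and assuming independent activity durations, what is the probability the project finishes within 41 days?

te_A = (3 + 4·5 + 13)/6 = 36/6 = 6; σ²_A = ((13−3)/6)² = 2.778
te_B = (5 + 4·7 + 9)/6 = 42/6 = 7; σ²_B = ((9−5)/6)² = 0.444
te_C = (3 + 4·4 + 5)/6 = 24/6 = 4; σ²_C = ((5−3)/6)² = 0.111
te_D = (10 + 4·13 + 22)/6 = 84/6 = 14; σ²_D = ((22−10)/6)² = 4.000
te_E = (3 + 4·7 + 17)/6 = 48/6 = 8; σ²_E = ((17−3)/6)² = 5.444

Forward pass:
ES_A = 0; EF_A = 6
ES_B = 6; EF_B = 6+7 = 13
ES_C = max(EF_A=6, EF_B=13) = 13; EF_C = 13+4 = 17
ES_D = 13; EF_D = 13+14 = 27
ES_E = max(EF_C=17, EF_D=27) = 27; EF_E = 27+8 = 35
Expected project duration μ = 35 days. Critical path: A → B → D → E.

Variance along critical path = 2.778 + 0.444 + 4.000 + 5.444 = 12.667; σ = √12.667 = 3.559 days.
Z = (41 − 35) / 3.559 = 1.686
P(T ≤ 41) = Φ(1.686) ≈ 0.954

0.954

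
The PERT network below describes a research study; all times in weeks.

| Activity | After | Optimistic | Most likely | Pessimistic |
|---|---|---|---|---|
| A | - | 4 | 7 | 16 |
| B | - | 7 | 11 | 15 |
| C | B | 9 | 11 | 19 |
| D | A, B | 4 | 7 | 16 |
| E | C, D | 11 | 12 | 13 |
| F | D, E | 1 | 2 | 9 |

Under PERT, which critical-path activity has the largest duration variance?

te_A = (4 + 4·7 + 16)/6 = 48/6 = 8; σ²_A = ((16−4)/6)² = 4.000
te_B = (7 + 4·11 + 15)/6 = 66/6 = 11; σ²_B = ((15−7)/6)² = 1.778
te_C = (9 + 4·11 + 19)/6 = 72/6 = 12; σ²_C = ((19−9)/6)² = 2.778
te_D = (4 + 4·7 + 16)/6 = 48/6 = 8; σ²_D = ((16−4)/6)² = 4.000
te_E = (11 + 4·12 + 13)/6 = 72/6 = 12; σ²_E = ((13−11)/6)² = 0.111
te_F = (1 + 4·2 + 9)/6 = 18/6 = 3; σ²_F = ((9−1)/6)² = 1.778

Forward pass:
ES_A = 0; EF_A = 8
ES_B = 0; EF_B = 11
ES_C = 11; EF_C = 11+12 = 23
ES_D = max(EF_A=8, EF_B=11) = 11; EF_D = 11+8 = 19
ES_E = max(EF_C=23, EF_D=19) = 23; EF_E = 23+12 = 35
ES_F = max(EF_D=19, EF_E=35) = 35; EF_F = 35+3 = 38
Expected project duration μ = 38 weeks. Critical path: B → C → E → F.

Variances on critical path: σ²_B=1.778, σ²_C=2.778, σ²_E=0.111, σ²_F=1.778.
Largest is σ²_C = 2.778.

C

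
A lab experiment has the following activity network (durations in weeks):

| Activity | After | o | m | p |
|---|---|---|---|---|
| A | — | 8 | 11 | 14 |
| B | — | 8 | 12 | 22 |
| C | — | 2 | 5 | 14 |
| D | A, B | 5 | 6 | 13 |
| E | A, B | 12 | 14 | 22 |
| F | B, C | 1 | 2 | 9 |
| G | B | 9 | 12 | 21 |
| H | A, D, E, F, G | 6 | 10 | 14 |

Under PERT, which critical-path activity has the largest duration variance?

B

te_A = (8 + 4·11 + 14)/6 = 66/6 = 11; σ²_A = ((14−8)/6)² = 1.000
te_B = (8 + 4·12 + 22)/6 = 78/6 = 13; σ²_B = ((22−8)/6)² = 5.444
te_C = (2 + 4·5 + 14)/6 = 36/6 = 6; σ²_C = ((14−2)/6)² = 4.000
te_D = (5 + 4·6 + 13)/6 = 42/6 = 7; σ²_D = ((13−5)/6)² = 1.778
te_E = (12 + 4·14 + 22)/6 = 90/6 = 15; σ²_E = ((22−12)/6)² = 2.778
te_F = (1 + 4·2 + 9)/6 = 18/6 = 3; σ²_F = ((9−1)/6)² = 1.778
te_G = (9 + 4·12 + 21)/6 = 78/6 = 13; σ²_G = ((21−9)/6)² = 4.000
te_H = (6 + 4·10 + 14)/6 = 60/6 = 10; σ²_H = ((14−6)/6)² = 1.778

Forward pass:
ES_A = 0; EF_A = 11
ES_B = 0; EF_B = 13
ES_C = 0; EF_C = 6
ES_D = max(EF_A=11, EF_B=13) = 13; EF_D = 13+7 = 20
ES_E = max(EF_A=11, EF_B=13) = 13; EF_E = 13+15 = 28
ES_F = max(EF_B=13, EF_C=6) = 13; EF_F = 13+3 = 16
ES_G = 13; EF_G = 13+13 = 26
ES_H = max(EF_A=11, EF_D=20, EF_E=28, EF_F=16, EF_G=26) = 28; EF_H = 28+10 = 38
Expected project duration μ = 38 weeks. Critical path: B → E → H.

Variances on critical path: σ²_B=5.444, σ²_E=2.778, σ²_H=1.778.
Largest is σ²_B = 5.444.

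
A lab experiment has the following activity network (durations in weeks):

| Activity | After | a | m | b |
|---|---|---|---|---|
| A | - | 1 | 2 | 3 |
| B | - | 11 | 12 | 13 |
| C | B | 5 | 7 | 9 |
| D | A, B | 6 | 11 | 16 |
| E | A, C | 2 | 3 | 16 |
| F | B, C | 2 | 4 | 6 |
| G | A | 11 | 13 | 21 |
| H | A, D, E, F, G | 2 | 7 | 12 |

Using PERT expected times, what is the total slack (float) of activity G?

8 weeks

te_A = (1 + 4·2 + 3)/6 = 12/6 = 2
te_B = (11 + 4·12 + 13)/6 = 72/6 = 12
te_C = (5 + 4·7 + 9)/6 = 42/6 = 7
te_D = (6 + 4·11 + 16)/6 = 66/6 = 11
te_E = (2 + 4·3 + 16)/6 = 30/6 = 5
te_F = (2 + 4·4 + 6)/6 = 24/6 = 4
te_G = (11 + 4·13 + 21)/6 = 84/6 = 14
te_H = (2 + 4·7 + 12)/6 = 42/6 = 7

Forward pass:
ES_A = 0; EF_A = 2
ES_B = 0; EF_B = 12
ES_C = 12; EF_C = 12+7 = 19
ES_D = max(EF_A=2, EF_B=12) = 12; EF_D = 12+11 = 23
ES_E = max(EF_A=2, EF_C=19) = 19; EF_E = 19+5 = 24
ES_F = max(EF_B=12, EF_C=19) = 19; EF_F = 19+4 = 23
ES_G = 2; EF_G = 2+14 = 16
ES_H = max(EF_A=2, EF_D=23, EF_E=24, EF_F=23, EF_G=16) = 24; EF_H = 24+7 = 31
Expected project duration μ = 31 weeks. Critical path: B → C → E → H.

Backward pass:
LF_H = 31; LS_H = 31−7 = 24
LF_G = LS_H = 24; LS_G = 24−14 = 10
LF_F = LS_H = 24; LS_F = 24−4 = 20
LF_E = LS_H = 24; LS_E = 24−5 = 19
LF_D = LS_H = 24; LS_D = 24−11 = 13
LF_C = min(LS_E=19, LS_F=20) = 19; LS_C = 19−7 = 12
LF_B = min(LS_C=12, LS_D=13, LS_F=20) = 12; LS_B = 12−12 = 0
LF_A = min(LS_D=13, LS_E=19, LS_G=10, LS_H=24) = 10; LS_A = 10−2 = 8
Slack_G = LS_G − ES_G = 10 − 2 = 8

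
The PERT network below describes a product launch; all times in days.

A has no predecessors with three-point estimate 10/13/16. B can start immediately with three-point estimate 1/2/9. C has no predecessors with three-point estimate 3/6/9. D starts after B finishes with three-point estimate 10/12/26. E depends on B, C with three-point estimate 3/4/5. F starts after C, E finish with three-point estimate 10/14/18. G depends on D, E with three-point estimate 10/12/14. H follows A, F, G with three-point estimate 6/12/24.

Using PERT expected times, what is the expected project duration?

te_A = (10 + 4·13 + 16)/6 = 78/6 = 13
te_B = (1 + 4·2 + 9)/6 = 18/6 = 3
te_C = (3 + 4·6 + 9)/6 = 36/6 = 6
te_D = (10 + 4·12 + 26)/6 = 84/6 = 14
te_E = (3 + 4·4 + 5)/6 = 24/6 = 4
te_F = (10 + 4·14 + 18)/6 = 84/6 = 14
te_G = (10 + 4·12 + 14)/6 = 72/6 = 12
te_H = (6 + 4·12 + 24)/6 = 78/6 = 13

Forward pass:
ES_A = 0; EF_A = 13
ES_B = 0; EF_B = 3
ES_C = 0; EF_C = 6
ES_D = 3; EF_D = 3+14 = 17
ES_E = max(EF_B=3, EF_C=6) = 6; EF_E = 6+4 = 10
ES_F = max(EF_C=6, EF_E=10) = 10; EF_F = 10+14 = 24
ES_G = max(EF_D=17, EF_E=10) = 17; EF_G = 17+12 = 29
ES_H = max(EF_A=13, EF_F=24, EF_G=29) = 29; EF_H = 29+13 = 42
Expected project duration μ = 42 days. Critical path: B → D → G → H.

42 days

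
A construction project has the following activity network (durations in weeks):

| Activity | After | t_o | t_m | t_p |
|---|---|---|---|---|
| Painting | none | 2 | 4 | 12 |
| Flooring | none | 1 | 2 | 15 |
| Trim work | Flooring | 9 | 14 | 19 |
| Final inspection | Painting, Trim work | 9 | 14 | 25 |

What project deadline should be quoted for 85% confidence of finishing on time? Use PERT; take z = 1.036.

te_Painting = (2 + 4·4 + 12)/6 = 30/6 = 5; σ²_Painting = ((12−2)/6)² = 2.778
te_Flooring = (1 + 4·2 + 15)/6 = 24/6 = 4; σ²_Flooring = ((15−1)/6)² = 5.444
te_Trim work = (9 + 4·14 + 19)/6 = 84/6 = 14; σ²_Trim work = ((19−9)/6)² = 2.778
te_Final inspection = (9 + 4·14 + 25)/6 = 90/6 = 15; σ²_Final inspection = ((25−9)/6)² = 7.111

Forward pass:
ES_Painting = 0; EF_Painting = 5
ES_Flooring = 0; EF_Flooring = 4
ES_Trim work = 4; EF_Trim work = 4+14 = 18
ES_Final inspection = max(EF_Painting=5, EF_Trim work=18) = 18; EF_Final inspection = 18+15 = 33
Expected project duration μ = 33 weeks. Critical path: Flooring → Trim work → Final inspection.

Variance along critical path = 5.444 + 2.778 + 7.111 = 15.333; σ = 3.916 weeks.
D = μ + z·σ = 33 + 1.036·3.916 = 37.1 weeks

37.1 weeks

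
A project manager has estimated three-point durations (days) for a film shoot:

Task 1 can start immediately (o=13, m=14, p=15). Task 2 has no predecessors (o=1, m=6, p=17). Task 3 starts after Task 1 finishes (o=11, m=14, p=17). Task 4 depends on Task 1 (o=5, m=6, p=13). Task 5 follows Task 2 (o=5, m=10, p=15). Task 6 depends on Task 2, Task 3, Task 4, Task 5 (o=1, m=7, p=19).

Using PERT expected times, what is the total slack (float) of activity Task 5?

11 days

te_Task 1 = (13 + 4·14 + 15)/6 = 84/6 = 14
te_Task 2 = (1 + 4·6 + 17)/6 = 42/6 = 7
te_Task 3 = (11 + 4·14 + 17)/6 = 84/6 = 14
te_Task 4 = (5 + 4·6 + 13)/6 = 42/6 = 7
te_Task 5 = (5 + 4·10 + 15)/6 = 60/6 = 10
te_Task 6 = (1 + 4·7 + 19)/6 = 48/6 = 8

Forward pass:
ES_Task 1 = 0; EF_Task 1 = 14
ES_Task 2 = 0; EF_Task 2 = 7
ES_Task 3 = 14; EF_Task 3 = 14+14 = 28
ES_Task 4 = 14; EF_Task 4 = 14+7 = 21
ES_Task 5 = 7; EF_Task 5 = 7+10 = 17
ES_Task 6 = max(EF_Task 2=7, EF_Task 3=28, EF_Task 4=21, EF_Task 5=17) = 28; EF_Task 6 = 28+8 = 36
Expected project duration μ = 36 days. Critical path: Task 1 → Task 3 → Task 6.

Backward pass:
LF_Task 6 = 36; LS_Task 6 = 36−8 = 28
LF_Task 5 = LS_Task 6 = 28; LS_Task 5 = 28−10 = 18
LF_Task 4 = LS_Task 6 = 28; LS_Task 4 = 28−7 = 21
LF_Task 3 = LS_Task 6 = 28; LS_Task 3 = 28−14 = 14
LF_Task 2 = min(LS_Task 5=18, LS_Task 6=28) = 18; LS_Task 2 = 18−7 = 11
LF_Task 1 = min(LS_Task 3=14, LS_Task 4=21) = 14; LS_Task 1 = 14−14 = 0
Slack_Task 5 = LS_Task 5 − ES_Task 5 = 18 − 7 = 11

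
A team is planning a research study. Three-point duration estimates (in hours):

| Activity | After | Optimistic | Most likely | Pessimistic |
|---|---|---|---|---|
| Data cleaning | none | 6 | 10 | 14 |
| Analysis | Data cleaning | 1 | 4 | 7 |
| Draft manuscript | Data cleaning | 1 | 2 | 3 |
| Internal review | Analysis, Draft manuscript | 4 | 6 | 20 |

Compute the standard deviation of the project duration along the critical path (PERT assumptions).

3.14 hours

te_Data cleaning = (6 + 4·10 + 14)/6 = 60/6 = 10; σ²_Data cleaning = ((14−6)/6)² = 1.778
te_Analysis = (1 + 4·4 + 7)/6 = 24/6 = 4; σ²_Analysis = ((7−1)/6)² = 1.000
te_Draft manuscript = (1 + 4·2 + 3)/6 = 12/6 = 2; σ²_Draft manuscript = ((3−1)/6)² = 0.111
te_Internal review = (4 + 4·6 + 20)/6 = 48/6 = 8; σ²_Internal review = ((20−4)/6)² = 7.111

Forward pass:
ES_Data cleaning = 0; EF_Data cleaning = 10
ES_Analysis = 10; EF_Analysis = 10+4 = 14
ES_Draft manuscript = 10; EF_Draft manuscript = 10+2 = 12
ES_Internal review = max(EF_Analysis=14, EF_Draft manuscript=12) = 14; EF_Internal review = 14+8 = 22
Expected project duration μ = 22 hours. Critical path: Data cleaning → Analysis → Internal review.

Variance along critical path = 1.778 + 1.000 + 7.111 = 9.889
σ = √9.889 = 3.145 hours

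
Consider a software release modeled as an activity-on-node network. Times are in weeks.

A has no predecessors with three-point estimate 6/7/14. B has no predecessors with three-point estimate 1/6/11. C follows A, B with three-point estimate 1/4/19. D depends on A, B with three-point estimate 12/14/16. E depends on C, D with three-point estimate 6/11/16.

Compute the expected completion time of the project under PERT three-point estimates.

33 weeks

te_A = (6 + 4·7 + 14)/6 = 48/6 = 8
te_B = (1 + 4·6 + 11)/6 = 36/6 = 6
te_C = (1 + 4·4 + 19)/6 = 36/6 = 6
te_D = (12 + 4·14 + 16)/6 = 84/6 = 14
te_E = (6 + 4·11 + 16)/6 = 66/6 = 11

Forward pass:
ES_A = 0; EF_A = 8
ES_B = 0; EF_B = 6
ES_C = max(EF_A=8, EF_B=6) = 8; EF_C = 8+6 = 14
ES_D = max(EF_A=8, EF_B=6) = 8; EF_D = 8+14 = 22
ES_E = max(EF_C=14, EF_D=22) = 22; EF_E = 22+11 = 33
Expected project duration μ = 33 weeks. Critical path: A → D → E.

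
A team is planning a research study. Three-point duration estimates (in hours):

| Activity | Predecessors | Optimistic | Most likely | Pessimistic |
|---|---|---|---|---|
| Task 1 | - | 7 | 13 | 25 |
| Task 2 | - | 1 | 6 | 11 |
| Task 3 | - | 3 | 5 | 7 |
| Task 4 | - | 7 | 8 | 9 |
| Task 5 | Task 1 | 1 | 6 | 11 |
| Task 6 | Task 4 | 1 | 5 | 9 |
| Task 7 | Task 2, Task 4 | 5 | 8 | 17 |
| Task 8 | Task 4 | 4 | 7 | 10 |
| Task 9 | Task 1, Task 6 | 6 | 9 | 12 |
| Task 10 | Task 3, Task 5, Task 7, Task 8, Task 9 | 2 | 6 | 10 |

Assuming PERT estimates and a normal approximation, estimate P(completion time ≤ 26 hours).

0.191

te_Task 1 = (7 + 4·13 + 25)/6 = 84/6 = 14; σ²_Task 1 = ((25−7)/6)² = 9.000
te_Task 2 = (1 + 4·6 + 11)/6 = 36/6 = 6; σ²_Task 2 = ((11−1)/6)² = 2.778
te_Task 3 = (3 + 4·5 + 7)/6 = 30/6 = 5; σ²_Task 3 = ((7−3)/6)² = 0.444
te_Task 4 = (7 + 4·8 + 9)/6 = 48/6 = 8; σ²_Task 4 = ((9−7)/6)² = 0.111
te_Task 5 = (1 + 4·6 + 11)/6 = 36/6 = 6; σ²_Task 5 = ((11−1)/6)² = 2.778
te_Task 6 = (1 + 4·5 + 9)/6 = 30/6 = 5; σ²_Task 6 = ((9−1)/6)² = 1.778
te_Task 7 = (5 + 4·8 + 17)/6 = 54/6 = 9; σ²_Task 7 = ((17−5)/6)² = 4.000
te_Task 8 = (4 + 4·7 + 10)/6 = 42/6 = 7; σ²_Task 8 = ((10−4)/6)² = 1.000
te_Task 9 = (6 + 4·9 + 12)/6 = 54/6 = 9; σ²_Task 9 = ((12−6)/6)² = 1.000
te_Task 10 = (2 + 4·6 + 10)/6 = 36/6 = 6; σ²_Task 10 = ((10−2)/6)² = 1.778

Forward pass:
ES_Task 1 = 0; EF_Task 1 = 14
ES_Task 2 = 0; EF_Task 2 = 6
ES_Task 3 = 0; EF_Task 3 = 5
ES_Task 4 = 0; EF_Task 4 = 8
ES_Task 5 = 14; EF_Task 5 = 14+6 = 20
ES_Task 6 = 8; EF_Task 6 = 8+5 = 13
ES_Task 7 = max(EF_Task 2=6, EF_Task 4=8) = 8; EF_Task 7 = 8+9 = 17
ES_Task 8 = 8; EF_Task 8 = 8+7 = 15
ES_Task 9 = max(EF_Task 1=14, EF_Task 6=13) = 14; EF_Task 9 = 14+9 = 23
ES_Task 10 = max(EF_Task 3=5, EF_Task 5=20, EF_Task 7=17, EF_Task 8=15, EF_Task 9=23) = 23; EF_Task 10 = 23+6 = 29
Expected project duration μ = 29 hours. Critical path: Task 1 → Task 9 → Task 10.

Variance along critical path = 9.000 + 1.000 + 1.778 = 11.778; σ = √11.778 = 3.432 hours.
Z = (26 − 29) / 3.432 = -0.874
P(T ≤ 26) = Φ(-0.874) ≈ 0.191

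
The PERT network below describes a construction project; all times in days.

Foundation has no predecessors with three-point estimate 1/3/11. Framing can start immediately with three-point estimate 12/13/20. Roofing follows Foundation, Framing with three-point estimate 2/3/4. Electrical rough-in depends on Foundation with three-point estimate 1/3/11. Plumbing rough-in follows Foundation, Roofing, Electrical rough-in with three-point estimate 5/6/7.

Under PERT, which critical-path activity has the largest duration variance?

Framing

te_Foundation = (1 + 4·3 + 11)/6 = 24/6 = 4; σ²_Foundation = ((11−1)/6)² = 2.778
te_Framing = (12 + 4·13 + 20)/6 = 84/6 = 14; σ²_Framing = ((20−12)/6)² = 1.778
te_Roofing = (2 + 4·3 + 4)/6 = 18/6 = 3; σ²_Roofing = ((4−2)/6)² = 0.111
te_Electrical rough-in = (1 + 4·3 + 11)/6 = 24/6 = 4; σ²_Electrical rough-in = ((11−1)/6)² = 2.778
te_Plumbing rough-in = (5 + 4·6 + 7)/6 = 36/6 = 6; σ²_Plumbing rough-in = ((7−5)/6)² = 0.111

Forward pass:
ES_Foundation = 0; EF_Foundation = 4
ES_Framing = 0; EF_Framing = 14
ES_Roofing = max(EF_Foundation=4, EF_Framing=14) = 14; EF_Roofing = 14+3 = 17
ES_Electrical rough-in = 4; EF_Electrical rough-in = 4+4 = 8
ES_Plumbing rough-in = max(EF_Foundation=4, EF_Roofing=17, EF_Electrical rough-in=8) = 17; EF_Plumbing rough-in = 17+6 = 23
Expected project duration μ = 23 days. Critical path: Framing → Roofing → Plumbing rough-in.

Variances on critical path: σ²_Framing=1.778, σ²_Roofing=0.111, σ²_Plumbing rough-in=0.111.
Largest is σ²_Framing = 1.778.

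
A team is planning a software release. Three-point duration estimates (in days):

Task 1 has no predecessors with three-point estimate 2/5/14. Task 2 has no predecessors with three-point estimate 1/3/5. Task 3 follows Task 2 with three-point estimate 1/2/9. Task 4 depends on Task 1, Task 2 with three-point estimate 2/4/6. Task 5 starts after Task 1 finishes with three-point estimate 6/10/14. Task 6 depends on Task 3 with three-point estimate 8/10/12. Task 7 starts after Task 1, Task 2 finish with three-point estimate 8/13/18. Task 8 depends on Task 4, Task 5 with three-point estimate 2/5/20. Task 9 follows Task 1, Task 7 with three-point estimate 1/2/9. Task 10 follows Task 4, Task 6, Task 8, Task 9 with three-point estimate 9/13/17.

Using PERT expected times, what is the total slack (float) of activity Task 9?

1 days

te_Task 1 = (2 + 4·5 + 14)/6 = 36/6 = 6
te_Task 2 = (1 + 4·3 + 5)/6 = 18/6 = 3
te_Task 3 = (1 + 4·2 + 9)/6 = 18/6 = 3
te_Task 4 = (2 + 4·4 + 6)/6 = 24/6 = 4
te_Task 5 = (6 + 4·10 + 14)/6 = 60/6 = 10
te_Task 6 = (8 + 4·10 + 12)/6 = 60/6 = 10
te_Task 7 = (8 + 4·13 + 18)/6 = 78/6 = 13
te_Task 8 = (2 + 4·5 + 20)/6 = 42/6 = 7
te_Task 9 = (1 + 4·2 + 9)/6 = 18/6 = 3
te_Task 10 = (9 + 4·13 + 17)/6 = 78/6 = 13

Forward pass:
ES_Task 1 = 0; EF_Task 1 = 6
ES_Task 2 = 0; EF_Task 2 = 3
ES_Task 3 = 3; EF_Task 3 = 3+3 = 6
ES_Task 4 = max(EF_Task 1=6, EF_Task 2=3) = 6; EF_Task 4 = 6+4 = 10
ES_Task 5 = 6; EF_Task 5 = 6+10 = 16
ES_Task 6 = 6; EF_Task 6 = 6+10 = 16
ES_Task 7 = max(EF_Task 1=6, EF_Task 2=3) = 6; EF_Task 7 = 6+13 = 19
ES_Task 8 = max(EF_Task 4=10, EF_Task 5=16) = 16; EF_Task 8 = 16+7 = 23
ES_Task 9 = max(EF_Task 1=6, EF_Task 7=19) = 19; EF_Task 9 = 19+3 = 22
ES_Task 10 = max(EF_Task 4=10, EF_Task 6=16, EF_Task 8=23, EF_Task 9=22) = 23; EF_Task 10 = 23+13 = 36
Expected project duration μ = 36 days. Critical path: Task 1 → Task 5 → Task 8 → Task 10.

Backward pass:
LF_Task 10 = 36; LS_Task 10 = 36−13 = 23
LF_Task 9 = LS_Task 10 = 23; LS_Task 9 = 23−3 = 20
LF_Task 8 = LS_Task 10 = 23; LS_Task 8 = 23−7 = 16
LF_Task 7 = LS_Task 9 = 20; LS_Task 7 = 20−13 = 7
LF_Task 6 = LS_Task 10 = 23; LS_Task 6 = 23−10 = 13
LF_Task 5 = LS_Task 8 = 16; LS_Task 5 = 16−10 = 6
LF_Task 4 = min(LS_Task 8=16, LS_Task 10=23) = 16; LS_Task 4 = 16−4 = 12
LF_Task 3 = LS_Task 6 = 13; LS_Task 3 = 13−3 = 10
LF_Task 2 = min(LS_Task 3=10, LS_Task 4=12, LS_Task 7=7) = 7; LS_Task 2 = 7−3 = 4
LF_Task 1 = min(LS_Task 4=12, LS_Task 5=6, LS_Task 7=7, LS_Task 9=20) = 6; LS_Task 1 = 6−6 = 0
Slack_Task 9 = LS_Task 9 − ES_Task 9 = 20 − 19 = 1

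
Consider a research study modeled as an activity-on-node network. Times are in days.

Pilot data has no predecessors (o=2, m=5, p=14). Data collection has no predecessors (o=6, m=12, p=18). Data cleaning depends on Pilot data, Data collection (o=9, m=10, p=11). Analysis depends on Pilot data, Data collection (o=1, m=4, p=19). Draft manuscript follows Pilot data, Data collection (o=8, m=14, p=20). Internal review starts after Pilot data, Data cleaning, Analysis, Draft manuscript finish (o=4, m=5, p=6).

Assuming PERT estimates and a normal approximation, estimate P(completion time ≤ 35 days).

0.920

te_Pilot data = (2 + 4·5 + 14)/6 = 36/6 = 6; σ²_Pilot data = ((14−2)/6)² = 4.000
te_Data collection = (6 + 4·12 + 18)/6 = 72/6 = 12; σ²_Data collection = ((18−6)/6)² = 4.000
te_Data cleaning = (9 + 4·10 + 11)/6 = 60/6 = 10; σ²_Data cleaning = ((11−9)/6)² = 0.111
te_Analysis = (1 + 4·4 + 19)/6 = 36/6 = 6; σ²_Analysis = ((19−1)/6)² = 9.000
te_Draft manuscript = (8 + 4·14 + 20)/6 = 84/6 = 14; σ²_Draft manuscript = ((20−8)/6)² = 4.000
te_Internal review = (4 + 4·5 + 6)/6 = 30/6 = 5; σ²_Internal review = ((6−4)/6)² = 0.111

Forward pass:
ES_Pilot data = 0; EF_Pilot data = 6
ES_Data collection = 0; EF_Data collection = 12
ES_Data cleaning = max(EF_Pilot data=6, EF_Data collection=12) = 12; EF_Data cleaning = 12+10 = 22
ES_Analysis = max(EF_Pilot data=6, EF_Data collection=12) = 12; EF_Analysis = 12+6 = 18
ES_Draft manuscript = max(EF_Pilot data=6, EF_Data collection=12) = 12; EF_Draft manuscript = 12+14 = 26
ES_Internal review = max(EF_Pilot data=6, EF_Data cleaning=22, EF_Analysis=18, EF_Draft manuscript=26) = 26; EF_Internal review = 26+5 = 31
Expected project duration μ = 31 days. Critical path: Data collection → Draft manuscript → Internal review.

Variance along critical path = 4.000 + 4.000 + 0.111 = 8.111; σ = √8.111 = 2.848 days.
Z = (35 − 31) / 2.848 = 1.404
P(T ≤ 35) = Φ(1.404) ≈ 0.920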